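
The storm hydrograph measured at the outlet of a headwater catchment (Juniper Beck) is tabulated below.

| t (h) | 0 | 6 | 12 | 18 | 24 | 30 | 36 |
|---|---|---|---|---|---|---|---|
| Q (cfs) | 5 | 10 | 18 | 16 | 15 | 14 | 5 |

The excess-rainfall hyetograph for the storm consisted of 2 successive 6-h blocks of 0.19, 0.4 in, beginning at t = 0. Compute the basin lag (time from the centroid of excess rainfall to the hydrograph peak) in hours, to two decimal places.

Centroid of excess rainfall: t_c = Σ P_i·t̄_i / ΣP_i = 7.0678 h (block centres at 3, 9 h).
Hydrograph peak occurs at t = 12 h, so basin lag t_L = 12 − 7.0678 = 4.93 h.

t_L ≈ 4.93 h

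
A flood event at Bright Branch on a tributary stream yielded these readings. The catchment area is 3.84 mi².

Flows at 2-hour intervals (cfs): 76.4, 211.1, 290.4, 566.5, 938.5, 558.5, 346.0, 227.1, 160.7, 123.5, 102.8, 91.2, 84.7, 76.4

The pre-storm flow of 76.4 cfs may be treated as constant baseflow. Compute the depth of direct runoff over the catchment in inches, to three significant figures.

d ≈ 2.25 in

Direct runoff: 0.0, 134.7, 214.0, 490.1, 862.1, 482.1, 269.6, 150.7, 84.3, 47.1, 26.4, 14.8, 8.3, 0.0 cfs; ΣQ_DR = 2784 cfs.
V = ΣQ_DR · Δt = 2784 × 7200 s = 2.005 × 10^7 ft³.
Over A = 3.84 mi², depth = V / A = 2.25 in.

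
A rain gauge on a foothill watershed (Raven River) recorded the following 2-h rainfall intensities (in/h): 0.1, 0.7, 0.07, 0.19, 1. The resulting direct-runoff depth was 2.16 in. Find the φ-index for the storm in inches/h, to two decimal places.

Only the 2 blocks with intensity above φ contribute runoff: 0.7, 1 in/h.
Σ(I−φ)·Δt = d  ⇒  (0.7+1 − 2φ)·2 = 2.16
φ = (1.700 − 2.16/2) / 2 = 0.31 in/h.

φ ≈ 0.31 in/h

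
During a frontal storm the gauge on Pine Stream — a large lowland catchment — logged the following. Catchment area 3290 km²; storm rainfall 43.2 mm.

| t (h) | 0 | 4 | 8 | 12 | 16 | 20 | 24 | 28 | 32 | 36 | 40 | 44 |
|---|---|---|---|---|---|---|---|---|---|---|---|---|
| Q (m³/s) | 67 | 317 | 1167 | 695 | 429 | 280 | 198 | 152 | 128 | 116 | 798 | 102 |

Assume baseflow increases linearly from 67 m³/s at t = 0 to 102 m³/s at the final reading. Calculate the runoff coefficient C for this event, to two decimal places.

ΣQ_DR = 3435 m³/s; V = ΣQ_DR·Δt = 4.946 × 10^7 m³.
Runoff depth d = V / A = 15.03 mm.
C = d / P = 15.03 / 43.2 = 0.35.

C ≈ 0.35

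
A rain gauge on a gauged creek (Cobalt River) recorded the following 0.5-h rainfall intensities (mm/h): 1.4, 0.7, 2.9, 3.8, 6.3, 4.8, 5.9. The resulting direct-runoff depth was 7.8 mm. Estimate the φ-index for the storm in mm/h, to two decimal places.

φ ≈ 1.62 mm/h

Only the 5 blocks with intensity above φ contribute runoff: 2.9, 3.8, 6.3, 4.8, 5.9 mm/h.
Σ(I−φ)·Δt = d  ⇒  (2.9+3.8+6.3+4.8+5.9 − 5φ)·0.5 = 7.8
φ = (23.70 − 7.8/0.5) / 5 = 1.62 mm/h.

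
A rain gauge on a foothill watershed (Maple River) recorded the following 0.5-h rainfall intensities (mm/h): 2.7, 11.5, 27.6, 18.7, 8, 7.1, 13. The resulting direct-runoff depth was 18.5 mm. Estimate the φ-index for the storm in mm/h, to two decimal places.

φ ≈ 8.45 mm/h

Only the 4 blocks with intensity above φ contribute runoff: 11.5, 27.6, 18.7, 13 mm/h.
Σ(I−φ)·Δt = d  ⇒  (11.5+27.6+18.7+13 − 4φ)·0.5 = 18.5
φ = (70.80 − 18.5/0.5) / 4 = 8.45 mm/h.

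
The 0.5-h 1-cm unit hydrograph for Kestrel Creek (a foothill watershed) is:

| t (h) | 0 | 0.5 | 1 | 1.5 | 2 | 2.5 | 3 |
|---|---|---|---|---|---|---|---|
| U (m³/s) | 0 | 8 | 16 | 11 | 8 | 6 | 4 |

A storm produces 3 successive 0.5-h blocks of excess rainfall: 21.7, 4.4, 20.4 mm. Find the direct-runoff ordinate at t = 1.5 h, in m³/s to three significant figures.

By discrete convolution, Q_j = Σ (P_i / 10 mm) · U_{j−i}.
At t = 1.5 h (j=3): Q = (21.7/10)·11 + (4.4/10)·16 + (20.4/10)·8 = 47.2 m³/s.

Q ≈ 47.2 m³/s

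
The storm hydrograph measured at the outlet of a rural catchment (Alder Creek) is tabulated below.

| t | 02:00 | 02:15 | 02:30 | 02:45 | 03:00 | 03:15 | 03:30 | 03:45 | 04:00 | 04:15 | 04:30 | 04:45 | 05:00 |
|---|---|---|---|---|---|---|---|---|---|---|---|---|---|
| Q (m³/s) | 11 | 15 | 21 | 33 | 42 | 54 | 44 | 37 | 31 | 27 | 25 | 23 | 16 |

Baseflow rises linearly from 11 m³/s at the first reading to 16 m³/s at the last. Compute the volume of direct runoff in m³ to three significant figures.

Direct-runoff ordinates (Q − Q_b): 0.00, 3.58, 9.17, 20.75, 29.33, 40.92, 30.50, 23.08, 16.67, 12.25, 9.83, 7.42, 0.00 m³/s.
ΣQ_DR = 203.5 m³/s.
With Δt = 0.25 h = 900 s, V = ΣQ_DR · Δt = 203.5 × 900 = 1.83 × 10^5 m³.

V ≈ 1.83 × 10^5 m³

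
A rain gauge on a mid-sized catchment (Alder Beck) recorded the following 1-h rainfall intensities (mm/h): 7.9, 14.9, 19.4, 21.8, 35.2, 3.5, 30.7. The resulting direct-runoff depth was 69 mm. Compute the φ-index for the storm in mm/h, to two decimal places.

φ ≈ 10.60 mm/h

Only the 5 blocks with intensity above φ contribute runoff: 14.9, 19.4, 21.8, 35.2, 30.7 mm/h.
Σ(I−φ)·Δt = d  ⇒  (14.9+19.4+21.8+35.2+30.7 − 5φ)·1 = 69
φ = (122.0 − 69/1) / 5 = 10.60 mm/h.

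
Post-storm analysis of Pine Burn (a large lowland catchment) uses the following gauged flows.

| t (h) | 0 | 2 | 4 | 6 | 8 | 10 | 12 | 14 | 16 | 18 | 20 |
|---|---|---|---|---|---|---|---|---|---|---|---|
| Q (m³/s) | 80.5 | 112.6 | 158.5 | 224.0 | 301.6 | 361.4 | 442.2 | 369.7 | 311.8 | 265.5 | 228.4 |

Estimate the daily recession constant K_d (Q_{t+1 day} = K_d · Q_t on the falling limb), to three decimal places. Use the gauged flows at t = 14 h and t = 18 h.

Between t = 14 h and t = 18 h the flow falls from 369.7 to 265.5 m³/s over 2×2 h = 4 h.
Per-interval ratio K = (265.5/369.7)^(1/2) = 0.8474; K_d = K^(24/2) = 0.137.

K_d ≈ 0.137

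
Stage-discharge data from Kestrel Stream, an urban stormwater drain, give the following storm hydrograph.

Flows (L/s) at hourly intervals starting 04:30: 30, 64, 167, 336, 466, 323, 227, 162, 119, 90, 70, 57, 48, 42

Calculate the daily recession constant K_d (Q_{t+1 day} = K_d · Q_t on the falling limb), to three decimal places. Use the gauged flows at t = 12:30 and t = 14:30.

Between t = 12:30 and t = 14:30 the flow falls from 119 to 70 L/s over 2×1 h = 2 h.
Per-interval ratio K = (70/119)^(1/2) = 0.7670; K_d = K^(24/1) = 0.002.

K_d ≈ 0.002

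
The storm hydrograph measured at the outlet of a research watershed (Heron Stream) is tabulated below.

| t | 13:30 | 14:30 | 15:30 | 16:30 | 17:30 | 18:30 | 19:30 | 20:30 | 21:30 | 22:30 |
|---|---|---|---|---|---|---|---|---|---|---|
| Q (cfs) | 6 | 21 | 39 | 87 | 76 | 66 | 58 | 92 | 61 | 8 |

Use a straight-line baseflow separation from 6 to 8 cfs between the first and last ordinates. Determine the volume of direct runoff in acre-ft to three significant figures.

V ≈ 36.7 acre-ft

Direct-runoff ordinates (Q − Q_b): 0.00, 14.78, 32.56, 80.33, 69.11, 58.89, 50.67, 84.44, 53.22, 0.00 cfs.
ΣQ_DR = 444.0 cfs.
With Δt = 1 h = 3600 s, V = ΣQ_DR · Δt = 444.0 × 3600 = 1.60 × 10^6 ft³ = 36.7 acre-ft.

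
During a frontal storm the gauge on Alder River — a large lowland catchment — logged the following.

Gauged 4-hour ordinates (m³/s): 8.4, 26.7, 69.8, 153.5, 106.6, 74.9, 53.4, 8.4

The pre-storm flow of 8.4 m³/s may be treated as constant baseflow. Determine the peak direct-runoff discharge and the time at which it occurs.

Q_p = 145.1 m³/s at t = 12 h

Subtracting baseflow gives direct-runoff ordinates: 0.0, 18.3, 61.4, 145.1, 98.2, 66.5, 45.0, 0.0 m³/s.
The maximum is 145.1 m³/s, occurring at the reading for t = 12 h.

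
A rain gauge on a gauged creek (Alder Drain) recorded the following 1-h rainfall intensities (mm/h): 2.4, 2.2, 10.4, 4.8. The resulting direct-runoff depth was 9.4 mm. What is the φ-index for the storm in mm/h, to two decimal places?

φ ≈ 2.90 mm/h

Only the 2 blocks with intensity above φ contribute runoff: 10.4, 4.8 mm/h.
Σ(I−φ)·Δt = d  ⇒  (10.4+4.8 − 2φ)·1 = 9.4
φ = (15.20 − 9.4/1) / 2 = 2.90 mm/h.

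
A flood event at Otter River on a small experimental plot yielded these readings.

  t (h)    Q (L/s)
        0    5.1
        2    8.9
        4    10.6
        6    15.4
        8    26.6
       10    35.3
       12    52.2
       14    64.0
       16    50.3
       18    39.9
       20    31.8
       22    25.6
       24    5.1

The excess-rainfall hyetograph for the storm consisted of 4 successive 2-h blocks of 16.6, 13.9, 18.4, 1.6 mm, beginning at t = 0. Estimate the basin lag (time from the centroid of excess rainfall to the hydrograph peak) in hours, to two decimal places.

Centroid of excess rainfall: t_c = Σ P_i·t̄_i / ΣP_i = 3.1980 h (block centres at 1, 3, 5, 7 h).
Hydrograph peak occurs at t = 14 h, so basin lag t_L = 14 − 3.1980 = 10.80 h.

t_L ≈ 10.80 h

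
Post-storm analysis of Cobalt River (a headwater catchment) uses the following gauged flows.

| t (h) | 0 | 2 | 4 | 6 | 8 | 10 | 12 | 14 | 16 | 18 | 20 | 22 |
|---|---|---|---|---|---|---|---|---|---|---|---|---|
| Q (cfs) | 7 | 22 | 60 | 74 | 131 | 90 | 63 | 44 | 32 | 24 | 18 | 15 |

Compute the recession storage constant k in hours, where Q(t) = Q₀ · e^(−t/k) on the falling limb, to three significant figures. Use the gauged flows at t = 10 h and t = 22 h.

k ≈ 6.70 h

On the falling limb, Q drops from 90 to 15 cfs between t = 10 h and t = 22 h (Δt = 12 h).
k = −Δt / ln(Q₂/Q₁) = −12 / ln(15/90) = 6.70 h.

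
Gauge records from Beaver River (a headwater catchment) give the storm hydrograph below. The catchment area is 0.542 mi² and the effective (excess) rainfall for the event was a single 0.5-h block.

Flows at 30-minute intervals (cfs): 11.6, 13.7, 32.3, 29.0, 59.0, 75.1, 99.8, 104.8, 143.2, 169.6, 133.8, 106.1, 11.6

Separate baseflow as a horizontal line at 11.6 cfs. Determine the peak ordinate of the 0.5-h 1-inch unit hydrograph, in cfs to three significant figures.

Direct runoff: 0.0, 2.1, 20.7, 17.4, 47.4, 63.5, 88.2, 93.2, 131.6, 158.0, 122.2, 94.5, 0.0 cfs; ΣQ_DR = 838.8 cfs, peak = 158.0 cfs.
Runoff depth d = ΣQ_DR·Δt / A = 838.8 × 1800 / (0.542 mi²) = 1.199 in.
The 1-inch UH is the DRH scaled by (1 in)/d, so U_p = 158.0 × 1/1.199 = 132 cfs.

U_p ≈ 132 cfs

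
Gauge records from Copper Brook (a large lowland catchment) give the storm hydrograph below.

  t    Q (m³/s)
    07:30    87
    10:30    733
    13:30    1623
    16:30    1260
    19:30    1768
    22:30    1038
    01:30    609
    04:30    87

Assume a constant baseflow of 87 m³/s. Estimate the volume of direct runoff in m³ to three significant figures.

V ≈ 7.03 × 10^7 m³

Direct-runoff ordinates (Q − Q_b): 0.0, 646.0, 1536.0, 1173.0, 1681.0, 951.0, 522.0, 0.0 m³/s.
ΣQ_DR = 6509 m³/s.
With Δt = 3 h = 10800 s, V = ΣQ_DR · Δt = 6509 × 10800 = 7.03 × 10^7 m³.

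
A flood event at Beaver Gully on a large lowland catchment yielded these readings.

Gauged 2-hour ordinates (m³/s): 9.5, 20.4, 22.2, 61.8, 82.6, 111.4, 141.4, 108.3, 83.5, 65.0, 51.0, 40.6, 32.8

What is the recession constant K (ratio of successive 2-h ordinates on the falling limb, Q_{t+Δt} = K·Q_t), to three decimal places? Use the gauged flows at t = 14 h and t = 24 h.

Using the recession-limb readings at t = 14 h and t = 24 h: Q falls from 108.3 to 32.8 m³/s over 5 intervals.
K = (Q₂/Q₁)^(1/5) = (32.8/108.3)^(1/5) = 0.787.

K ≈ 0.787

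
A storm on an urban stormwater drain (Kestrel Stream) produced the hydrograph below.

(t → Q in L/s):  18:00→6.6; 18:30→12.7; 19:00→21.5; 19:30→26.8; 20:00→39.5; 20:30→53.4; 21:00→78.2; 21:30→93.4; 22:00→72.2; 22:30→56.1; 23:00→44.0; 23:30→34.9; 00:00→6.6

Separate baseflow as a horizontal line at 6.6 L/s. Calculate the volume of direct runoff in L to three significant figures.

Direct-runoff ordinates (Q − Q_b): 0.0, 6.1, 14.9, 20.2, 32.9, 46.8, 71.6, 86.8, 65.6, 49.5, 37.4, 28.3, 0.0 L/s.
ΣQ_DR = 460.1 L/s.
With Δt = 0.5 h = 1800 s, V = ΣQ_DR · Δt = 460.1 × 1800 = 8.28 × 10^5 L.

V ≈ 8.28 × 10^5 L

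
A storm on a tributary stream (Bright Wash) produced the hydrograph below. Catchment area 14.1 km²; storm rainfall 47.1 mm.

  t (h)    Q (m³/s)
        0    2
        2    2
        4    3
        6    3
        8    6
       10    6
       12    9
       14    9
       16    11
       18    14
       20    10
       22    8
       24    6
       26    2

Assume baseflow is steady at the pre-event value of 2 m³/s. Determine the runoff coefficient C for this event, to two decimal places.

C ≈ 0.68

ΣQ_DR = 63.00 m³/s; V = ΣQ_DR·Δt = 4.536 × 10^5 m³.
Runoff depth d = V / A = 32.17 mm.
C = d / P = 32.17 / 47.1 = 0.68.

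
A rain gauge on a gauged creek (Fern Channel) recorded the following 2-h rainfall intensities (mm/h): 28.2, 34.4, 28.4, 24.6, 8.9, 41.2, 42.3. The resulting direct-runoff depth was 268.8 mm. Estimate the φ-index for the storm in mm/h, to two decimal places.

φ ≈ 10.78 mm/h

Only the 6 blocks with intensity above φ contribute runoff: 28.2, 34.4, 28.4, 24.6, 41.2, 42.3 mm/h.
Σ(I−φ)·Δt = d  ⇒  (28.2+34.4+28.4+24.6+41.2+42.3 − 6φ)·2 = 268.8
φ = (199.1 − 268.8/2) / 6 = 10.78 mm/h.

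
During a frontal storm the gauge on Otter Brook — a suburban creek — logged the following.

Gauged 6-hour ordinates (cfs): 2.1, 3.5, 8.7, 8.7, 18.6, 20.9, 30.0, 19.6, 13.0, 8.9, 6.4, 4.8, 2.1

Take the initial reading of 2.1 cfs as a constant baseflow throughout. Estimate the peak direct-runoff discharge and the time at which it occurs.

Q_p = 27.9 cfs at t = 36 h

Subtracting baseflow gives direct-runoff ordinates: 0.0, 1.4, 6.6, 6.6, 16.5, 18.8, 27.9, 17.5, 10.9, 6.8, 4.3, 2.7, 0.0 cfs.
The maximum is 27.9 cfs, occurring at the reading for t = 36 h.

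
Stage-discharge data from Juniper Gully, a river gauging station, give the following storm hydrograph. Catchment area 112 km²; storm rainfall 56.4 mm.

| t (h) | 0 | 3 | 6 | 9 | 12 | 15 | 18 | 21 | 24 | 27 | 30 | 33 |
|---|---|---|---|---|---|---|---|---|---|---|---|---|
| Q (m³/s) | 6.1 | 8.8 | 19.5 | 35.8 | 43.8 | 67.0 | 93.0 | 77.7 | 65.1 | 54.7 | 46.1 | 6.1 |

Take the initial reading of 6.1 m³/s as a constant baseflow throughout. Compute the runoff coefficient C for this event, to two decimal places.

C ≈ 0.77

ΣQ_DR = 450.5 m³/s; V = ΣQ_DR·Δt = 4.865 × 10^6 m³.
Runoff depth d = V / A = 43.44 mm.
C = d / P = 43.44 / 56.4 = 0.77.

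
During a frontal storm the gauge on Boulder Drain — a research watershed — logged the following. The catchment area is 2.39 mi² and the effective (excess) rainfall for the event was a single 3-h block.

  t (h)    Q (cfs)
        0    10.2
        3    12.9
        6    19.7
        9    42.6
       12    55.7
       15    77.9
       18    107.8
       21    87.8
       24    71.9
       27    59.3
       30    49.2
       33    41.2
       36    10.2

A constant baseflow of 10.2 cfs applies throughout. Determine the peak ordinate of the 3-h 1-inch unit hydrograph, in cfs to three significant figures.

U_p ≈ 97.7 cfs

Direct runoff: 0.0, 2.7, 9.5, 32.4, 45.5, 67.7, 97.6, 77.6, 61.7, 49.1, 39.0, 31.0, 0.0 cfs; ΣQ_DR = 513.8 cfs, peak = 97.6 cfs.
Runoff depth d = ΣQ_DR·Δt / A = 513.8 × 10800 / (2.39 mi²) = 0.9994 in.
The 1-inch UH is the DRH scaled by (1 in)/d, so U_p = 97.6 × 1/0.9994 = 97.7 cfs.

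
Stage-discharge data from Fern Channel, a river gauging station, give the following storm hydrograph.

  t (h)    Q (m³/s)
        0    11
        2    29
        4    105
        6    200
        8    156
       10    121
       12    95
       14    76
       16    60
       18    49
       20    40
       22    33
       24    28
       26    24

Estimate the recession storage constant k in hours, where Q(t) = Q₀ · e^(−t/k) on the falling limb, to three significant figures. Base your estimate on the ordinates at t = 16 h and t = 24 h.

k ≈ 10.5 h

On the falling limb, Q drops from 60 to 28 m³/s between t = 16 h and t = 24 h (Δt = 8 h).
k = −Δt / ln(Q₂/Q₁) = −8 / ln(28/60) = 10.5 h.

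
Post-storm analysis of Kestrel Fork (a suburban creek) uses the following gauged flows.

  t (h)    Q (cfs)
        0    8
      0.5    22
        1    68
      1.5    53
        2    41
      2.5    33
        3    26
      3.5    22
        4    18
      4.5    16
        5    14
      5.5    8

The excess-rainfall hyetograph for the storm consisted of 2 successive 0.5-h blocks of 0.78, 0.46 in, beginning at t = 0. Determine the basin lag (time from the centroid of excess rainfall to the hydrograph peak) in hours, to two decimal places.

t_L ≈ 0.56 h

Centroid of excess rainfall: t_c = Σ P_i·t̄_i / ΣP_i = 0.4355 h (block centres at 0.25, 0.75 h).
Hydrograph peak occurs at t = 1 h, so basin lag t_L = 1 − 0.4355 = 0.56 h.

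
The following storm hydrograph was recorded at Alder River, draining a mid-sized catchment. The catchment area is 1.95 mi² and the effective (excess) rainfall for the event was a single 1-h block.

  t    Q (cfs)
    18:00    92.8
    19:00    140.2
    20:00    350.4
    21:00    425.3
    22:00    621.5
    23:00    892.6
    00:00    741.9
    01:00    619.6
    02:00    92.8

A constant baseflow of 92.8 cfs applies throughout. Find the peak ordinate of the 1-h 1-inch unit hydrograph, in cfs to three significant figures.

Direct runoff: 0.0, 47.4, 257.6, 332.5, 528.7, 799.8, 649.1, 526.8, 0.0 cfs; ΣQ_DR = 3142 cfs, peak = 799.8 cfs.
Runoff depth d = ΣQ_DR·Δt / A = 3142 × 3600 / (1.95 mi²) = 2.497 in.
The 1-inch UH is the DRH scaled by (1 in)/d, so U_p = 799.8 × 1/2.497 = 320 cfs.

U_p ≈ 320 cfs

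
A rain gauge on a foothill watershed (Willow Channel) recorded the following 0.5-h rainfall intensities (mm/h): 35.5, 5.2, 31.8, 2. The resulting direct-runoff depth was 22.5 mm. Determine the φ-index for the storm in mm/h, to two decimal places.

φ ≈ 11.15 mm/h

Only the 2 blocks with intensity above φ contribute runoff: 35.5, 31.8 mm/h.
Σ(I−φ)·Δt = d  ⇒  (35.5+31.8 − 2φ)·0.5 = 22.5
φ = (67.30 − 22.5/0.5) / 2 = 11.15 mm/h.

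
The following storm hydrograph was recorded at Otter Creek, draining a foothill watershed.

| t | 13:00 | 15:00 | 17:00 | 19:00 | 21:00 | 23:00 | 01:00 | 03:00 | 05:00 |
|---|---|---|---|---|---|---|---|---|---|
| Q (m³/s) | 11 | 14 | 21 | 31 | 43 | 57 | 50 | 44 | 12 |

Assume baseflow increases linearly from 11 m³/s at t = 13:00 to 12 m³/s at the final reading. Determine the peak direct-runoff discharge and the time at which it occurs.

Q_p = 45.38 m³/s at t = 23:00

Subtracting baseflow gives direct-runoff ordinates: 0.00, 2.88, 9.75, 19.62, 31.50, 45.38, 38.25, 32.12, 0.00 m³/s.
The maximum is 45.38 m³/s, occurring at the reading for t = 23:00.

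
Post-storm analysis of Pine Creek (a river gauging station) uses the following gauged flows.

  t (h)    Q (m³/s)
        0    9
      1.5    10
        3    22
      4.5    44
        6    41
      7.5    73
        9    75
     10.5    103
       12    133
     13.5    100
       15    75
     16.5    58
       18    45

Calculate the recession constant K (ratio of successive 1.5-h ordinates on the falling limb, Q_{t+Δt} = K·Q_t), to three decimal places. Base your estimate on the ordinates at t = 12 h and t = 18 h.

K ≈ 0.763

Using the recession-limb readings at t = 12 h and t = 18 h: Q falls from 133 to 45 m³/s over 4 intervals.
K = (Q₂/Q₁)^(1/4) = (45/133)^(1/4) = 0.763.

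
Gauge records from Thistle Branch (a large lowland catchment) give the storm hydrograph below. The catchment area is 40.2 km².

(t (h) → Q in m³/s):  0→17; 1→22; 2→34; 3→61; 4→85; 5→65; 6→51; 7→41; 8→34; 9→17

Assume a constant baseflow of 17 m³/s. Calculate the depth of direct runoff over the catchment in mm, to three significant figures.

d ≈ 23.0 mm

Direct runoff: 0.0, 5.0, 17.0, 44.0, 68.0, 48.0, 34.0, 24.0, 17.0, 0.0 m³/s; ΣQ_DR = 257.0 m³/s.
V = ΣQ_DR · Δt = 257.0 × 3600 s = 9.252 × 10^5 m³.
Over A = 40.2 km², depth = V / A = 23.0 mm.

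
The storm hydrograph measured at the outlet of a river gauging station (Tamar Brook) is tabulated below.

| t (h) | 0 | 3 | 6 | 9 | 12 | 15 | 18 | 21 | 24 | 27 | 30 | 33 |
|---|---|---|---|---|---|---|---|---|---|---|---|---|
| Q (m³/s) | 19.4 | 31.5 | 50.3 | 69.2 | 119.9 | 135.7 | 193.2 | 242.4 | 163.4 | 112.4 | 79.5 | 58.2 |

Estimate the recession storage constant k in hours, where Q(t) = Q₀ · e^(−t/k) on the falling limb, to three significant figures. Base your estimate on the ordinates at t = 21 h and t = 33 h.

k ≈ 8.41 h

On the falling limb, Q drops from 242.4 to 58.2 m³/s between t = 21 h and t = 33 h (Δt = 12 h).
k = −Δt / ln(Q₂/Q₁) = −12 / ln(58.2/242.4) = 8.41 h.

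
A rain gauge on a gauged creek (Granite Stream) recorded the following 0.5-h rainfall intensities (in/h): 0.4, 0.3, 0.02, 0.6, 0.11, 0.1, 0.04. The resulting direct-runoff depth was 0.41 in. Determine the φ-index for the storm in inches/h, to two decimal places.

Only the 3 blocks with intensity above φ contribute runoff: 0.4, 0.3, 0.6 in/h.
Σ(I−φ)·Δt = d  ⇒  (0.4+0.3+0.6 − 3φ)·0.5 = 0.41
φ = (1.300 − 0.41/0.5) / 3 = 0.16 in/h.

φ ≈ 0.16 in/h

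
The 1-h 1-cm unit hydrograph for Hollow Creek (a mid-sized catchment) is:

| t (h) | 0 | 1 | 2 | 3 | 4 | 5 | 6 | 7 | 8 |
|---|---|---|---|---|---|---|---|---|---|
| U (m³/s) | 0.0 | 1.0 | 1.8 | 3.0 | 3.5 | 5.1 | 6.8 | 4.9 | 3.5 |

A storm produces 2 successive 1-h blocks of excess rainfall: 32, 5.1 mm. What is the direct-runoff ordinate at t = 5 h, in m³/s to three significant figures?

By discrete convolution, Q_j = Σ (P_i / 10 mm) · U_{j−i}.
At t = 5 h (j=5): Q = (32/10)·5.1 + (5.1/10)·3.5 = 18.1 m³/s.

Q ≈ 18.1 m³/s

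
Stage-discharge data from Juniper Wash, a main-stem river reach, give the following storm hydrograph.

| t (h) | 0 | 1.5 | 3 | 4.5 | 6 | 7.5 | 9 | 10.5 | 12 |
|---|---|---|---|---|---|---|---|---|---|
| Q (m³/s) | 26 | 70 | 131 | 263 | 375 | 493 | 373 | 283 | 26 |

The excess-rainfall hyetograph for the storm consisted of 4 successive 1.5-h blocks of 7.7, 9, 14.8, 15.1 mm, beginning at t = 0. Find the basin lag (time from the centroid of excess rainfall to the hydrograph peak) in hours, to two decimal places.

Centroid of excess rainfall: t_c = Σ P_i·t̄_i / ΣP_i = 3.4506 h (block centres at 0.75, 2.25, 3.75, 5.25 h).
Hydrograph peak occurs at t = 7.5 h, so basin lag t_L = 7.5 − 3.4506 = 4.05 h.

t_L ≈ 4.05 h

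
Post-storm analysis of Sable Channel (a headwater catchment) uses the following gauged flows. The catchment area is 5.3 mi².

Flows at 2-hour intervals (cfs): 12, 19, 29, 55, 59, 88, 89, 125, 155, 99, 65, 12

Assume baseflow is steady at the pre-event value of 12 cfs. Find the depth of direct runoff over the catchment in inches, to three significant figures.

Direct runoff: 0.0, 7.0, 17.0, 43.0, 47.0, 76.0, 77.0, 113.0, 143.0, 87.0, 53.0, 0.0 cfs; ΣQ_DR = 663.0 cfs.
V = ΣQ_DR · Δt = 663.0 × 7200 s = 4.774 × 10^6 ft³.
Over A = 5.3 mi², depth = V / A = 0.388 in.

d ≈ 0.388 in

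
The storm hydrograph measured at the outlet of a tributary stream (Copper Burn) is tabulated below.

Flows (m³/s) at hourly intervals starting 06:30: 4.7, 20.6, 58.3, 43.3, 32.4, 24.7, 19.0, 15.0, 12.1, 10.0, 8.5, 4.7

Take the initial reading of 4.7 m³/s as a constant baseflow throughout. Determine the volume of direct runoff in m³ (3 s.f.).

Direct-runoff ordinates (Q − Q_b): 0.0, 15.9, 53.6, 38.6, 27.7, 20.0, 14.3, 10.3, 7.4, 5.3, 3.8, 0.0 m³/s.
ΣQ_DR = 196.9 m³/s.
With Δt = 1 h = 3600 s, V = ΣQ_DR · Δt = 196.9 × 3600 = 7.09 × 10^5 m³.

V ≈ 7.09 × 10^5 m³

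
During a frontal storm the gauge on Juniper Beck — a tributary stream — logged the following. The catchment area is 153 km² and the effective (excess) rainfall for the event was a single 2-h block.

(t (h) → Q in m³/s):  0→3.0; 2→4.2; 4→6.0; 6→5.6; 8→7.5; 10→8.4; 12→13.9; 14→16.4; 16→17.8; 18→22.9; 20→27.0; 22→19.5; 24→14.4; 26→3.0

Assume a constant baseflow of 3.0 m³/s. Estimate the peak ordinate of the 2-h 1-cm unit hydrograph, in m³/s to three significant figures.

U_p ≈ 40.0 m³/s

Direct runoff: 0.0, 1.2, 3.0, 2.6, 4.5, 5.4, 10.9, 13.4, 14.8, 19.9, 24.0, 16.5, 11.4, 0.0 m³/s; ΣQ_DR = 127.6 m³/s, peak = 24.0 m³/s.
Runoff depth d = ΣQ_DR·Δt / A = 127.6 × 7200 / (153 km²) = 6.005 mm.
The 1-cm UH is the DRH scaled by (10 mm)/d, so U_p = 24.0 × 10/6.005 = 40.0 m³/s.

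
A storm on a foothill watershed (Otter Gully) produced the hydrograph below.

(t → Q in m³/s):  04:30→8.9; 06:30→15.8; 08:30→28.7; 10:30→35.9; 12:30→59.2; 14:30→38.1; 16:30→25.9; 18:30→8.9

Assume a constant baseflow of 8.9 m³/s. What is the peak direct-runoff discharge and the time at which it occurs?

Q_p = 50.3 m³/s at t = 12:30

Subtracting baseflow gives direct-runoff ordinates: 0.0, 6.9, 19.8, 27.0, 50.3, 29.2, 17.0, 0.0 m³/s.
The maximum is 50.3 m³/s, occurring at the reading for t = 12:30.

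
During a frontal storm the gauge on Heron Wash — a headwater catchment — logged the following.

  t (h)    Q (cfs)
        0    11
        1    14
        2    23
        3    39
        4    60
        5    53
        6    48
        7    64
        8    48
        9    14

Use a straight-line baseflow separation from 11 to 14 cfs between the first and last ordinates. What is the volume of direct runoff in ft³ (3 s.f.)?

V ≈ 8.96 × 10^5 ft³

Direct-runoff ordinates (Q − Q_b): 0.00, 2.67, 11.33, 27.00, 47.67, 40.33, 35.00, 50.67, 34.33, 0.00 cfs.
ΣQ_DR = 249.0 cfs.
With Δt = 1 h = 3600 s, V = ΣQ_DR · Δt = 249.0 × 3600 = 8.96 × 10^5 ft³.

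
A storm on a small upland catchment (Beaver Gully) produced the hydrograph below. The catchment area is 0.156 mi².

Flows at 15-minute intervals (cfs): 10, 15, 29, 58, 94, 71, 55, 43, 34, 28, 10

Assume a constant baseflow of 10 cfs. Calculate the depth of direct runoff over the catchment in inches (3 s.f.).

d ≈ 0.837 in

Direct runoff: 0.0, 5.0, 19.0, 48.0, 84.0, 61.0, 45.0, 33.0, 24.0, 18.0, 0.0 cfs; ΣQ_DR = 337.0 cfs.
V = ΣQ_DR · Δt = 337.0 × 900 s = 3.033 × 10^5 ft³.
Over A = 0.156 mi², depth = V / A = 0.837 in.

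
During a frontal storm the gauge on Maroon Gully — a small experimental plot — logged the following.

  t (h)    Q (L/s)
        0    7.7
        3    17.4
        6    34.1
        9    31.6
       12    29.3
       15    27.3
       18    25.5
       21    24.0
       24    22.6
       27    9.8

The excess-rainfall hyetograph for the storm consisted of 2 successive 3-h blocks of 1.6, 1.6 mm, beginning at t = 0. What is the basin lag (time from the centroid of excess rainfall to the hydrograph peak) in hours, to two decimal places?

Centroid of excess rainfall: t_c = Σ P_i·t̄_i / ΣP_i = 3.0000 h (block centres at 1.5, 4.5 h).
Hydrograph peak occurs at t = 6 h, so basin lag t_L = 6 − 3.0000 = 3.00 h.

t_L ≈ 3.00 h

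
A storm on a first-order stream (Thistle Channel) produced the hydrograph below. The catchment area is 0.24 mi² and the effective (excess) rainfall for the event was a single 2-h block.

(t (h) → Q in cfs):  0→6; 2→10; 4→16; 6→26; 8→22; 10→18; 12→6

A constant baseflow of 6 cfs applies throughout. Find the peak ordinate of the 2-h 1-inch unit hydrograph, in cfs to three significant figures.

U_p ≈ 25.0 cfs

Direct runoff: 0.0, 4.0, 10.0, 20.0, 16.0, 12.0, 0.0 cfs; ΣQ_DR = 62.00 cfs, peak = 20.0 cfs.
Runoff depth d = ΣQ_DR·Δt / A = 62.00 × 7200 / (0.24 mi²) = 0.8006 in.
The 1-inch UH is the DRH scaled by (1 in)/d, so U_p = 20.0 × 1/0.8006 = 25.0 cfs.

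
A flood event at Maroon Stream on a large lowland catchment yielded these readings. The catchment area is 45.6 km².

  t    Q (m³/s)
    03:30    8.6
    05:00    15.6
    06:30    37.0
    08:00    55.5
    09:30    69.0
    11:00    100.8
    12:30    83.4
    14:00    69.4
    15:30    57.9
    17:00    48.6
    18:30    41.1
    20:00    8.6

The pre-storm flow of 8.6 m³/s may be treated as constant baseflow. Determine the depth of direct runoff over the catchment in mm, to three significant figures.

d ≈ 58.3 mm

Direct runoff: 0.0, 7.0, 28.4, 46.9, 60.4, 92.2, 74.8, 60.8, 49.3, 40.0, 32.5, 0.0 m³/s; ΣQ_DR = 492.3 m³/s.
V = ΣQ_DR · Δt = 492.3 × 5400 s = 2.658 × 10^6 m³.
Over A = 45.6 km², depth = V / A = 58.3 mm.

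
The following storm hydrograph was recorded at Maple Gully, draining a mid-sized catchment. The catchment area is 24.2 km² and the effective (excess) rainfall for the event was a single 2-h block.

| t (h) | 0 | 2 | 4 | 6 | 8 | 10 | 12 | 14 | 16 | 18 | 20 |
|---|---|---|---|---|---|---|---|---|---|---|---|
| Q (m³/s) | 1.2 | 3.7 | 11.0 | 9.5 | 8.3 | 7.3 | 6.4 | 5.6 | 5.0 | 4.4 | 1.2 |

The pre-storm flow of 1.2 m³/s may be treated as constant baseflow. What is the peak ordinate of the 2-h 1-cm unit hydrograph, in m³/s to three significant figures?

U_p ≈ 6.54 m³/s

Direct runoff: 0.0, 2.5, 9.8, 8.3, 7.1, 6.1, 5.2, 4.4, 3.8, 3.2, 0.0 m³/s; ΣQ_DR = 50.40 m³/s, peak = 9.8 m³/s.
Runoff depth d = ΣQ_DR·Δt / A = 50.40 × 7200 / (24.2 km²) = 15.00 mm.
The 1-cm UH is the DRH scaled by (10 mm)/d, so U_p = 9.8 × 10/15.00 = 6.54 m³/s.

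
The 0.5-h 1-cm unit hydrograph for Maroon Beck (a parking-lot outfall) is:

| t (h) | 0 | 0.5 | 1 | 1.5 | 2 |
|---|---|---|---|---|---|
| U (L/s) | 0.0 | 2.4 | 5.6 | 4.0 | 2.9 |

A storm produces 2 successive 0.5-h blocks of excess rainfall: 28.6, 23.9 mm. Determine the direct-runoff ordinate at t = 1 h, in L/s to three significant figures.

By discrete convolution, Q_j = Σ (P_i / 10 mm) · U_{j−i}.
At t = 1 h (j=2): Q = (28.6/10)·5.6 + (23.9/10)·2.4 = 21.8 L/s.

Q ≈ 21.8 L/s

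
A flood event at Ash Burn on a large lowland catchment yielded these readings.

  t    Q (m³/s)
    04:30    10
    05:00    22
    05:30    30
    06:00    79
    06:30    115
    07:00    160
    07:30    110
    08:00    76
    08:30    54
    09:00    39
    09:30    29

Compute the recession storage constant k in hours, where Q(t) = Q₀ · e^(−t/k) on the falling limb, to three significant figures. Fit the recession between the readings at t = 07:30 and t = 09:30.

On the falling limb, Q drops from 110 to 29 m³/s between t = 07:30 and t = 09:30 (Δt = 2 h).
k = −Δt / ln(Q₂/Q₁) = −2 / ln(29/110) = 1.50 h.

k ≈ 1.50 h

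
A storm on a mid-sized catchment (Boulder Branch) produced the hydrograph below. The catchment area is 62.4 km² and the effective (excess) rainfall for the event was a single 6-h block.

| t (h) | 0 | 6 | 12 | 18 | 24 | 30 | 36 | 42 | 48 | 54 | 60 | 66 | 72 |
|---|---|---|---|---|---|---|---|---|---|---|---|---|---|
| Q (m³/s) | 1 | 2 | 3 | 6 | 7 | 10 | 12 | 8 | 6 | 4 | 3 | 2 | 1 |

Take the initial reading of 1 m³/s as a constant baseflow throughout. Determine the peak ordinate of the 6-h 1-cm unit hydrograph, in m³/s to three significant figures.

Direct runoff: 0.0, 1.0, 2.0, 5.0, 6.0, 9.0, 11.0, 7.0, 5.0, 3.0, 2.0, 1.0, 0.0 m³/s; ΣQ_DR = 52.00 m³/s, peak = 11.0 m³/s.
Runoff depth d = ΣQ_DR·Δt / A = 52.00 × 21600 / (62.4 km²) = 18.00 mm.
The 1-cm UH is the DRH scaled by (10 mm)/d, so U_p = 11.0 × 10/18.00 = 6.11 m³/s.

U_p ≈ 6.11 m³/s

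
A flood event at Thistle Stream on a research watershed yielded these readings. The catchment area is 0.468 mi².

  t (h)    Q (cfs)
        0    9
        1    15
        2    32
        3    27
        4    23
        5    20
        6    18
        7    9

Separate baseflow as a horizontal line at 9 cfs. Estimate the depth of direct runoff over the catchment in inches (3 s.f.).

d ≈ 0.268 in

Direct runoff: 0.0, 6.0, 23.0, 18.0, 14.0, 11.0, 9.0, 0.0 cfs; ΣQ_DR = 81.00 cfs.
V = ΣQ_DR · Δt = 81.00 × 3600 s = 2.916 × 10^5 ft³.
Over A = 0.468 mi², depth = V / A = 0.268 in.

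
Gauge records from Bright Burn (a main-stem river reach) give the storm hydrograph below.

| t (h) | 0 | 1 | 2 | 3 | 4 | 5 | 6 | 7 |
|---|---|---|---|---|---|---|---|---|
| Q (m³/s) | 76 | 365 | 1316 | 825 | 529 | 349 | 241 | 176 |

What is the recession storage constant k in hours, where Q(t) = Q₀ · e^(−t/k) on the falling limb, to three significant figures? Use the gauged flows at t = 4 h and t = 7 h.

On the falling limb, Q drops from 529 to 176 m³/s between t = 4 h and t = 7 h (Δt = 3 h).
k = −Δt / ln(Q₂/Q₁) = −3 / ln(176/529) = 2.73 h.

k ≈ 2.73 h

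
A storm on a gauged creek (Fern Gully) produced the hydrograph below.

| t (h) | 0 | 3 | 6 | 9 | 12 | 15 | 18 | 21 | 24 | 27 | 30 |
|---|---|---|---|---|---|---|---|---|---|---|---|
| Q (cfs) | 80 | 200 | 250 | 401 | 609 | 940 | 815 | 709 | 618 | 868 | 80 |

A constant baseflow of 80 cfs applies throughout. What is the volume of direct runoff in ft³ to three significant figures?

V ≈ 5.07 × 10^7 ft³

Direct-runoff ordinates (Q − Q_b): 0.0, 120.0, 170.0, 321.0, 529.0, 860.0, 735.0, 629.0, 538.0, 788.0, 0.0 cfs.
ΣQ_DR = 4690 cfs.
With Δt = 3 h = 10800 s, V = ΣQ_DR · Δt = 4690 × 10800 = 5.07 × 10^7 ft³.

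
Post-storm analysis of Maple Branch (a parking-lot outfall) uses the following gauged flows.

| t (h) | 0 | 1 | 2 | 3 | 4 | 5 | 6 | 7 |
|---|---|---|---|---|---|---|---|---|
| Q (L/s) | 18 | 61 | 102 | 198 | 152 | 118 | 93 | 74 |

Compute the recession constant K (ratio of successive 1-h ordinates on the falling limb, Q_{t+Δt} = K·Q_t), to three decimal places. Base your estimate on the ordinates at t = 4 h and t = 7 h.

K ≈ 0.787

Using the recession-limb readings at t = 4 h and t = 7 h: Q falls from 152 to 74 L/s over 3 intervals.
K = (Q₂/Q₁)^(1/3) = (74/152)^(1/3) = 0.787.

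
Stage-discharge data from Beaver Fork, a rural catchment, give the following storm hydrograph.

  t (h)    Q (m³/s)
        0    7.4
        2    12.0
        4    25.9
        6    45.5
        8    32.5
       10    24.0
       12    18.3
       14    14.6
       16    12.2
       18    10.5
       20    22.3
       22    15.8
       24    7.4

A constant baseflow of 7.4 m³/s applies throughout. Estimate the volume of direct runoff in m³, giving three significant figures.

Direct-runoff ordinates (Q − Q_b): 0.0, 4.6, 18.5, 38.1, 25.1, 16.6, 10.9, 7.2, 4.8, 3.1, 14.9, 8.4, 0.0 m³/s.
ΣQ_DR = 152.2 m³/s.
With Δt = 2 h = 7200 s, V = ΣQ_DR · Δt = 152.2 × 7200 = 1.10 × 10^6 m³.

V ≈ 1.10 × 10^6 m³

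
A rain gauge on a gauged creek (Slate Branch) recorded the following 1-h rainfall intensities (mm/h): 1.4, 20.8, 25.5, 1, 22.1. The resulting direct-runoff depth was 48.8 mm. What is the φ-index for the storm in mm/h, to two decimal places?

φ ≈ 6.53 mm/h

Only the 3 blocks with intensity above φ contribute runoff: 20.8, 25.5, 22.1 mm/h.
Σ(I−φ)·Δt = d  ⇒  (20.8+25.5+22.1 − 3φ)·1 = 48.8
φ = (68.40 − 48.8/1) / 3 = 6.53 mm/h.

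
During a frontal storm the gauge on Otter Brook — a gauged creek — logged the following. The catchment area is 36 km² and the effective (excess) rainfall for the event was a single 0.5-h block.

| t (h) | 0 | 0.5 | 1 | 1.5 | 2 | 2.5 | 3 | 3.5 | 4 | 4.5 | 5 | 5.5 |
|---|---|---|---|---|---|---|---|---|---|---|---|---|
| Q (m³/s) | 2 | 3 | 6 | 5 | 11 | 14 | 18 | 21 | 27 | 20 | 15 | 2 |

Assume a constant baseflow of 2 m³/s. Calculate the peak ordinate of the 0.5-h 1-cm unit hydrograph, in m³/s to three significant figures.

U_p ≈ 41.7 m³/s

Direct runoff: 0.0, 1.0, 4.0, 3.0, 9.0, 12.0, 16.0, 19.0, 25.0, 18.0, 13.0, 0.0 m³/s; ΣQ_DR = 120.0 m³/s, peak = 25.0 m³/s.
Runoff depth d = ΣQ_DR·Δt / A = 120.0 × 1800 / (36 km²) = 6.000 mm.
The 1-cm UH is the DRH scaled by (10 mm)/d, so U_p = 25.0 × 10/6.000 = 41.7 m³/s.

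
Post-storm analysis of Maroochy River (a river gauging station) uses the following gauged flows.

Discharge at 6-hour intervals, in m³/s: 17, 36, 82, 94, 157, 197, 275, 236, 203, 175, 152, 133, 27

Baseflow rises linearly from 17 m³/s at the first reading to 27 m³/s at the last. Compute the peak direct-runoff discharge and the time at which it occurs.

Q_p = 253.00 m³/s at t = 36 h

Subtracting baseflow gives direct-runoff ordinates: 0.00, 18.17, 63.33, 74.50, 136.67, 175.83, 253.00, 213.17, 179.33, 150.50, 126.67, 106.83, 0.00 m³/s.
The maximum is 253.00 m³/s, occurring at the reading for t = 36 h.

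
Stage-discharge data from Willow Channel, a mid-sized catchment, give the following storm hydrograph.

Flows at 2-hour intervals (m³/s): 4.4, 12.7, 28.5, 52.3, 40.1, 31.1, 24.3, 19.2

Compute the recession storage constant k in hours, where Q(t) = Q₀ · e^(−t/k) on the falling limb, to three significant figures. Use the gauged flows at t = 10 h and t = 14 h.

On the falling limb, Q drops from 31.1 to 19.2 m³/s between t = 10 h and t = 14 h (Δt = 4 h).
k = −Δt / ln(Q₂/Q₁) = −4 / ln(19.2/31.1) = 8.29 h.

k ≈ 8.29 h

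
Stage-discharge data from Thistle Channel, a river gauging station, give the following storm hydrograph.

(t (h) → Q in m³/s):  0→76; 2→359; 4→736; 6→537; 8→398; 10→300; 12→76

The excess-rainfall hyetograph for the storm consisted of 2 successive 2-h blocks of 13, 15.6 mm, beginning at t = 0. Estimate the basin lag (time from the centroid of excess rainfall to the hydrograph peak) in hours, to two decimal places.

Centroid of excess rainfall: t_c = Σ P_i·t̄_i / ΣP_i = 2.0909 h (block centres at 1, 3 h).
Hydrograph peak occurs at t = 4 h, so basin lag t_L = 4 − 2.0909 = 1.91 h.

t_L ≈ 1.91 h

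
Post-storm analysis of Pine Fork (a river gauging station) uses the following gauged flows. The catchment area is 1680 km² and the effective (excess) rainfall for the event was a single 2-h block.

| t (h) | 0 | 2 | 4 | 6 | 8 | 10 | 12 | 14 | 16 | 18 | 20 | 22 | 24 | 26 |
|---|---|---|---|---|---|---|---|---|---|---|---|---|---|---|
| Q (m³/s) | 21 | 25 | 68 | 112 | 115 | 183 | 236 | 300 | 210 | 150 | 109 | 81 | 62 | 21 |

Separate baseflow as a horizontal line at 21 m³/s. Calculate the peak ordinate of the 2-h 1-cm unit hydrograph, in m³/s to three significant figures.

Direct runoff: 0.0, 4.0, 47.0, 91.0, 94.0, 162.0, 215.0, 279.0, 189.0, 129.0, 88.0, 60.0, 41.0, 0.0 m³/s; ΣQ_DR = 1399 m³/s, peak = 279.0 m³/s.
Runoff depth d = ΣQ_DR·Δt / A = 1399 × 7200 / (1680 km²) = 5.996 mm.
The 1-cm UH is the DRH scaled by (10 mm)/d, so U_p = 279.0 × 10/5.996 = 465 m³/s.

U_p ≈ 465 m³/s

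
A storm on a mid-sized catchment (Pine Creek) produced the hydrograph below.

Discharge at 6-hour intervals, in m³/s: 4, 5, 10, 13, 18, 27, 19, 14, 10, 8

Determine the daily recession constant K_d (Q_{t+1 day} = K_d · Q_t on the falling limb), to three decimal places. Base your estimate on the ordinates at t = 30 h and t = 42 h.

Between t = 30 h and t = 42 h the flow falls from 27 to 14 m³/s over 2×6 h = 12 h.
Per-interval ratio K = (14/27)^(1/2) = 0.7201; K_d = K^(24/6) = 0.269.

K_d ≈ 0.269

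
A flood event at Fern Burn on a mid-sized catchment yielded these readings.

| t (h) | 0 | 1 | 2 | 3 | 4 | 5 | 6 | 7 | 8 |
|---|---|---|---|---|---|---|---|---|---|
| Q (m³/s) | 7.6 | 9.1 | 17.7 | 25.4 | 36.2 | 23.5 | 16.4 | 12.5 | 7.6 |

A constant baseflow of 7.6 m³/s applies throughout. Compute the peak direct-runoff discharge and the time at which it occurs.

Q_p = 28.6 m³/s at t = 4 h

Subtracting baseflow gives direct-runoff ordinates: 0.0, 1.5, 10.1, 17.8, 28.6, 15.9, 8.8, 4.9, 0.0 m³/s.
The maximum is 28.6 m³/s, occurring at the reading for t = 4 h.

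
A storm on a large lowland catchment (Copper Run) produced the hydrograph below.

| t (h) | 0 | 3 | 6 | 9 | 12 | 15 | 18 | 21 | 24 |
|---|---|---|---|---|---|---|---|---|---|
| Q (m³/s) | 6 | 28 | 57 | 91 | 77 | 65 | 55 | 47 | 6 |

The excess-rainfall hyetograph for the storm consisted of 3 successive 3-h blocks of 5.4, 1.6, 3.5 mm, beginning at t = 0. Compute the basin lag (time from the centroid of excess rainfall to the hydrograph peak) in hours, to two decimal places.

Centroid of excess rainfall: t_c = Σ P_i·t̄_i / ΣP_i = 3.9571 h (block centres at 1.5, 4.5, 7.5 h).
Hydrograph peak occurs at t = 9 h, so basin lag t_L = 9 − 3.9571 = 5.04 h.

t_L ≈ 5.04 h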